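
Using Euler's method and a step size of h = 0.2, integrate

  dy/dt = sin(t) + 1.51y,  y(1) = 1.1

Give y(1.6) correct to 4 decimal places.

3.1530

Euler: y_{n+1} = y_n + h·f(t_n, y_n).
t=1.000000, y=1.100000: f=2.502471 → y ← 1.100000 + 0.2·2.502471 = 1.600494
t=1.200000, y=1.600494: f=3.348785 → y ← 1.600494 + 0.2·3.348785 = 2.270251
t=1.400000, y=2.270251: f=4.413529 → y ← 2.270251 + 0.2·4.413529 = 3.152957
y(1.6) ≈ 3.1530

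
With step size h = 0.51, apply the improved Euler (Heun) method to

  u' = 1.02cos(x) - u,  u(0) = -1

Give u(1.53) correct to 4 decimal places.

Heun: k1 = f(x_n, u_n); k2 = f(x_n + h, u_n + h·k1); u_{n+1} = u_n + (h/2)·(k1 + k2).
x=0.000000, u=-1.000000:
  k1 = f(0.000000, -1.000000) = 2.020000
  k2 = f(0.510000, 0.030200) = 0.859999
  u ← -1.000000 + (0.51/2)·(2.020000 + 0.859999) = -0.265600
x=0.510000, u=-0.265600:
  k1 = f(0.510000, -0.265600) = 1.155800
  k2 = f(1.020000, 0.323858) = 0.209976
  u ← -0.265600 + (0.51/2)·(1.155800 + 0.209976) = 0.082673
x=1.020000, u=0.082673:
  k1 = f(1.020000, 0.082673) = 0.451161
  k2 = f(1.530000, 0.312765) = -0.271164
  u ← 0.082673 + (0.51/2)·(0.451161 + (-0.271164)) = 0.128572
u(1.53) ≈ 0.1286

0.1286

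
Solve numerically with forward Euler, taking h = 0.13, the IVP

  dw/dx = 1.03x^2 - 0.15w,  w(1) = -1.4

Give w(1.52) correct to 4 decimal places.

Euler: w_{n+1} = w_n + h·f(x_n, w_n).
x=1.000000, w=-1.400000: f=1.240000 → w ← -1.400000 + 0.13·1.240000 = -1.238800
x=1.130000, w=-1.238800: f=1.501027 → w ← -1.238800 + 0.13·1.501027 = -1.043666
x=1.260000, w=-1.043666: f=1.791778 → w ← -1.043666 + 0.13·1.791778 = -0.810735
x=1.390000, w=-0.810735: f=2.111673 → w ← -0.810735 + 0.13·2.111673 = -0.536218
w(1.52) ≈ -0.5362

-0.5362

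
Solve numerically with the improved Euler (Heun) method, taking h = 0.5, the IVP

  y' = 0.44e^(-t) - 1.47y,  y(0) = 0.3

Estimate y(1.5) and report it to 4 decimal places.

Heun: k1 = f(t_n, y_n); k2 = f(t_n + h, y_n + h·k1); y_{n+1} = y_n + (h/2)·(k1 + k2).
t=0.000000, y=0.300000:
  k1 = f(0.000000, 0.300000) = -0.001000
  k2 = f(0.500000, 0.299500) = -0.173392
  y ← 0.300000 + (0.5/2)·(-0.001000 + (-0.173392)) = 0.256402
t=0.500000, y=0.256402:
  k1 = f(0.500000, 0.256402) = -0.110038
  k2 = f(1.000000, 0.201383) = -0.134167
  y ← 0.256402 + (0.5/2)·(-0.110038 + (-0.134167)) = 0.195351
t=1.000000, y=0.195351:
  k1 = f(1.000000, 0.195351) = -0.125299
  k2 = f(1.500000, 0.132702) = -0.096894
  y ← 0.195351 + (0.5/2)·(-0.125299 + (-0.096894)) = 0.139803
y(1.5) ≈ 0.1398

0.1398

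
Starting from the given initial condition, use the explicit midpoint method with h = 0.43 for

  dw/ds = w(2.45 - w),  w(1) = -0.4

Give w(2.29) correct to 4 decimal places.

Midpoint: k1 = f(s_n, w_n); k2 = f(s_n + h/2, w_n + (h/2)·k1); w_{n+1} = w_n + h·k2.
s=1.000000, w=-0.400000:
  k1 = f(1.000000, -0.400000) = -1.140000
  k2 = f(1.215000, -0.645100) = -1.996649
  w ← -0.400000 + 0.43·(-1.996649) = -1.258559
s=1.430000, w=-1.258559:
  k1 = f(1.430000, -1.258559) = -4.667441
  k2 = f(1.645000, -2.262059) = -10.658954
  w ← -1.258559 + 0.43·(-10.658954) = -5.841909
s=1.860000, w=-5.841909:
  k1 = f(1.860000, -5.841909) = -48.440583
  k2 = f(2.075000, -16.256635) = -304.106930
  w ← -5.841909 + 0.43·(-304.106930) = -136.607889
w(2.29) ≈ -136.6079

-136.6079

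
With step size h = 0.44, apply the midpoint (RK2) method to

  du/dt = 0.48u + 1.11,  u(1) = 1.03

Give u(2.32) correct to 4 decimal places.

3.9607

Midpoint: k1 = f(t_n, u_n); k2 = f(t_n + h/2, u_n + (h/2)·k1); u_{n+1} = u_n + h·k2.
t=1.000000, u=1.030000:
  k1 = f(1.000000, 1.030000) = 1.604400
  k2 = f(1.220000, 1.382968) = 1.773825
  u ← 1.030000 + 0.44·1.773825 = 1.810483
t=1.440000, u=1.810483:
  k1 = f(1.440000, 1.810483) = 1.979032
  k2 = f(1.660000, 2.245870) = 2.188018
  u ← 1.810483 + 0.44·2.188018 = 2.773211
t=1.880000, u=2.773211:
  k1 = f(1.880000, 2.773211) = 2.441141
  k2 = f(2.100000, 3.310262) = 2.698926
  u ← 2.773211 + 0.44·2.698926 = 3.960738
u(2.32) ≈ 3.9607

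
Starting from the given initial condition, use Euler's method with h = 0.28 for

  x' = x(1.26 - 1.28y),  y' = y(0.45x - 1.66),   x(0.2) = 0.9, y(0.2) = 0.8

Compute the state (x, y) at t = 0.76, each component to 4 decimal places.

Euler on (x,y): x_{n+1} = x_n + h·x', y_{n+1} = y_n + h·y'.
0.200000: (0.900000, 0.800000); f=(0.212400, -1.004000) → (0.959472, 0.518880)
0.480000: (0.959472, 0.518880); f=(0.571686, -0.637308) → (1.119544, 0.340434)
(x(0.76), y(0.76)) ≈ (1.1195, 0.3404)

1.1195, 0.3404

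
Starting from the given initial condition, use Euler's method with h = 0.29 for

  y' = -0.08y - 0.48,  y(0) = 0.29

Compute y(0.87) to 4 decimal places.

-0.1377

Euler: y_{n+1} = y_n + h·f(s_n, y_n).
s=0.000000, y=0.290000: f=-0.503200 → y ← 0.290000 + 0.29·(-0.503200) = 0.144072
s=0.290000, y=0.144072: f=-0.491526 → y ← 0.144072 + 0.29·(-0.491526) = 0.001530
s=0.580000, y=0.001530: f=-0.480122 → y ← 0.001530 + 0.29·(-0.480122) = -0.137706
y(0.87) ≈ -0.1377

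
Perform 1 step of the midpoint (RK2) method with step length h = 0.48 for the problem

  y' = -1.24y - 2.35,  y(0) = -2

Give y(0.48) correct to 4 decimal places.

-1.9562

Midpoint: k1 = f(x_n, y_n); k2 = f(x_n + h/2, y_n + (h/2)·k1); y_{n+1} = y_n + h·k2.
x=0.000000, y=-2.000000:
  k1 = f(0.000000, -2.000000) = 0.130000
  k2 = f(0.240000, -1.968800) = 0.091312
  y ← -2.000000 + 0.48·0.091312 = -1.956170
y(0.48) ≈ -1.9562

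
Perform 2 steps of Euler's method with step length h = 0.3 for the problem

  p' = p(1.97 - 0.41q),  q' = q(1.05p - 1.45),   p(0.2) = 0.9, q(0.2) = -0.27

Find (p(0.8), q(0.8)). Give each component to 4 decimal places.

2.3669, -0.2349

Euler on (p,q): p_{n+1} = p_n + h·p', q_{n+1} = q_n + h·q'.
0.200000: (0.900000, -0.270000); f=(1.872630, 0.136350) → (1.461789, -0.229095)
0.500000: (1.461789, -0.229095); f=(3.017029, -0.019445) → (2.366898, -0.234929)
(p(0.8), q(0.8)) ≈ (2.3669, -0.2349)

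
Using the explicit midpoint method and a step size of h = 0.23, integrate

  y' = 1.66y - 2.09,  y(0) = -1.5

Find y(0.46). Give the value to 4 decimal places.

Midpoint: k1 = f(t_n, y_n); k2 = f(t_n + h/2, y_n + (h/2)·k1); y_{n+1} = y_n + h·k2.
t=0.000000, y=-1.500000:
  k1 = f(0.000000, -1.500000) = -4.580000
  k2 = f(0.115000, -2.026700) = -5.454322
  y ← -1.500000 + 0.23·(-5.454322) = -2.754494
t=0.230000, y=-2.754494:
  k1 = f(0.230000, -2.754494) = -6.662460
  k2 = f(0.345000, -3.520677) = -7.934324
  y ← -2.754494 + 0.23·(-7.934324) = -4.579389
y(0.46) ≈ -4.5794

-4.5794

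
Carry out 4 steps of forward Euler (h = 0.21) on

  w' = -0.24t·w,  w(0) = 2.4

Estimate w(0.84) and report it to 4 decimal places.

Euler: w_{n+1} = w_n + h·f(t_n, w_n).
t=0.000000, w=2.400000: f=0.000000 → w ← 2.400000 + 0.21·0.000000 = 2.400000
t=0.210000, w=2.400000: f=-0.120960 → w ← 2.400000 + 0.21·(-0.120960) = 2.374598
t=0.420000, w=2.374598: f=-0.239360 → w ← 2.374598 + 0.21·(-0.239360) = 2.324333
t=0.630000, w=2.324333: f=-0.351439 → w ← 2.324333 + 0.21·(-0.351439) = 2.250531
w(0.84) ≈ 2.2505

2.2505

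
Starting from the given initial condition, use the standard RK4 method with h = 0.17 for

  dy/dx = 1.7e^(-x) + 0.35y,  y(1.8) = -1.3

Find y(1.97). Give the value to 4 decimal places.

RK4: k1 = f(x_n, y_n); k2 = f(x_n + h/2, y_n + (h/2)·k1); k3 = f(x_n + h/2, y_n + (h/2)·k2); k4 = f(x_n + h, y_n + h·k3); y_{n+1} = y_n + (h/6)·(k1 + 2k2 + 2k3 + k4).
x=1.800000, y=-1.300000:
  k1 = f(1.800000, -1.300000) = -0.173992
  k2 = f(1.885000, -1.314789) = -0.202067
  k3 = f(1.885000, -1.317176) = -0.202902
  k4 = f(1.970000, -1.334493) = -0.229996
  y ← -1.300000 + (0.17/6)·(k1 + 2k2 + 2k3 + k4) = -1.334395
y(1.97) ≈ -1.3344

-1.3344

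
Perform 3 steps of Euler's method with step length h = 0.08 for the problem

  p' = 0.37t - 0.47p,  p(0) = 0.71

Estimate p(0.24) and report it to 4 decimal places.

0.6399

Euler: p_{n+1} = p_n + h·f(t_n, p_n).
t=0.000000, p=0.710000: f=-0.333700 → p ← 0.710000 + 0.08·(-0.333700) = 0.683304
t=0.080000, p=0.683304: f=-0.291553 → p ← 0.683304 + 0.08·(-0.291553) = 0.659980
t=0.160000, p=0.659980: f=-0.250990 → p ← 0.659980 + 0.08·(-0.250990) = 0.639901
p(0.24) ≈ 0.6399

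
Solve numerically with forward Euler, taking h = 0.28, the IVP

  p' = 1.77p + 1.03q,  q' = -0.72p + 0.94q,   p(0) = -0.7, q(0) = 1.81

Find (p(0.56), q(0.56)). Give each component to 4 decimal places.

-0.0850, 3.1723

Euler on (p,q): p_{n+1} = p_n + h·p', q_{n+1} = q_n + h·q'.
0.000000: (-0.700000, 1.810000); f=(0.625300, 2.205400) → (-0.524916, 2.427512)
0.280000: (-0.524916, 2.427512); f=(1.571236, 2.659801) → (-0.084970, 3.172256)
(p(0.56), q(0.56)) ≈ (-0.0850, 3.1723)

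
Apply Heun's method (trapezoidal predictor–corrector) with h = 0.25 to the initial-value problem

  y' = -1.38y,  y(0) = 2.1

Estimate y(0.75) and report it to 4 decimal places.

Heun: k1 = f(x_n, y_n); k2 = f(x_n + h, y_n + h·k1); y_{n+1} = y_n + (h/2)·(k1 + k2).
x=0.000000, y=2.100000:
  k1 = f(0.000000, 2.100000) = -2.898000
  k2 = f(0.250000, 1.375500) = -1.898190
  y ← 2.100000 + (0.25/2)·(-2.898000 + (-1.898190)) = 1.500476
x=0.250000, y=1.500476:
  k1 = f(0.250000, 1.500476) = -2.070657
  k2 = f(0.500000, 0.982812) = -1.356280
  y ← 1.500476 + (0.25/2)·(-2.070657 + (-1.356280)) = 1.072109
x=0.500000, y=1.072109:
  k1 = f(0.500000, 1.072109) = -1.479510
  k2 = f(0.750000, 0.702231) = -0.969079
  y ← 1.072109 + (0.25/2)·(-1.479510 + (-0.969079)) = 0.766035
y(0.75) ≈ 0.7660

0.7660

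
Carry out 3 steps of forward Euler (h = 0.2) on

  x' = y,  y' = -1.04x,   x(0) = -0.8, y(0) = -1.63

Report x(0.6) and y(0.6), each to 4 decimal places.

-1.6646, -0.9343

Euler on (x,y): x_{n+1} = x_n + h·x', y_{n+1} = y_n + h·y'.
0.000000: (-0.800000, -1.630000); f=(-1.630000, 0.832000) → (-1.126000, -1.463600)
0.200000: (-1.126000, -1.463600); f=(-1.463600, 1.171040) → (-1.418720, -1.229392)
0.400000: (-1.418720, -1.229392); f=(-1.229392, 1.475469) → (-1.664598, -0.934298)
(x(0.6), y(0.6)) ≈ (-1.6646, -0.9343)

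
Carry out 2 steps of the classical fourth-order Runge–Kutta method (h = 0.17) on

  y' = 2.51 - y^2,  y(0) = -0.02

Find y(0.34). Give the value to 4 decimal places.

0.7641

RK4: k1 = f(x_n, y_n); k2 = f(x_n + h/2, y_n + (h/2)·k1); k3 = f(x_n + h/2, y_n + (h/2)·k2); k4 = f(x_n + h, y_n + h·k3); y_{n+1} = y_n + (h/6)·(k1 + 2k2 + 2k3 + k4).
x=0.000000, y=-0.020000:
  k1 = f(0.000000, -0.020000) = 2.509600
  k2 = f(0.085000, 0.193316) = 2.472629
  k3 = f(0.085000, 0.190173) = 2.473834
  k4 = f(0.170000, 0.400552) = 2.349558
  y ← -0.020000 + (0.17/6)·(k1 + 2k2 + 2k3 + k4) = 0.397976
x=0.170000, y=0.397976:
  k1 = f(0.170000, 0.397976) = 2.351615
  k2 = f(0.255000, 0.597863) = 2.152560
  k3 = f(0.255000, 0.580943) = 2.172505
  k4 = f(0.340000, 0.767302) = 1.921248
  y ← 0.397976 + (0.17/6)·(k1 + 2k2 + 2k3 + k4) = 0.764127
y(0.34) ≈ 0.7641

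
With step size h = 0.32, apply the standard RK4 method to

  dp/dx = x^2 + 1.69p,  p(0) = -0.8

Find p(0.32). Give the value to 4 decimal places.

RK4: k1 = f(x_n, p_n); k2 = f(x_n + h/2, p_n + (h/2)·k1); k3 = f(x_n + h/2, p_n + (h/2)·k2); k4 = f(x_n + h, p_n + h·k3); p_{n+1} = p_n + (h/6)·(k1 + 2k2 + 2k3 + k4).
x=0.000000, p=-0.800000:
  k1 = f(0.000000, -0.800000) = -1.352000
  k2 = f(0.160000, -1.016320) = -1.691981
  k3 = f(0.160000, -1.070717) = -1.783912
  k4 = f(0.320000, -1.370852) = -2.214339
  p ← -0.800000 + (0.32/6)·(k1 + 2k2 + 2k3 + k4) = -1.360967
p(0.32) ≈ -1.3610

-1.3610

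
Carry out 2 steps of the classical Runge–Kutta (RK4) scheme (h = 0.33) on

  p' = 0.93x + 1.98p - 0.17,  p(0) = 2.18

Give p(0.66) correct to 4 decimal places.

RK4: k1 = f(x_n, p_n); k2 = f(x_n + h/2, p_n + (h/2)·k1); k3 = f(x_n + h/2, p_n + (h/2)·k2); k4 = f(x_n + h, p_n + h·k3); p_{n+1} = p_n + (h/6)·(k1 + 2k2 + 2k3 + k4).
x=0.000000, p=2.180000:
  k1 = f(0.000000, 2.180000) = 4.146400
  k2 = f(0.165000, 2.864156) = 5.654479
  k3 = f(0.165000, 3.112989) = 6.147168
  k4 = f(0.330000, 4.208566) = 8.469860
  p ← 2.180000 + (0.33/6)·(k1 + 2k2 + 2k3 + k4) = 4.172075
x=0.330000, p=4.172075:
  k1 = f(0.330000, 4.172075) = 8.397609
  k2 = f(0.495000, 5.557681) = 11.294558
  k3 = f(0.495000, 6.035678) = 12.240992
  k4 = f(0.660000, 8.211603) = 16.702773
  p ← 4.172075 + (0.33/6)·(k1 + 2k2 + 2k3 + k4) = 8.141507
p(0.66) ≈ 8.1415

8.1415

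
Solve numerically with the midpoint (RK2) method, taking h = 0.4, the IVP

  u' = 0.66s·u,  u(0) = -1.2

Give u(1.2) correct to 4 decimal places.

Midpoint: k1 = f(s_n, u_n); k2 = f(s_n + h/2, u_n + (h/2)·k1); u_{n+1} = u_n + h·k2.
s=0.000000, u=-1.200000:
  k1 = f(0.000000, -1.200000) = 0.000000
  k2 = f(0.200000, -1.200000) = -0.158400
  u ← -1.200000 + 0.4·(-0.158400) = -1.263360
s=0.400000, u=-1.263360:
  k1 = f(0.400000, -1.263360) = -0.333527
  k2 = f(0.600000, -1.330065) = -0.526706
  u ← -1.263360 + 0.4·(-0.526706) = -1.474042
s=0.800000, u=-1.474042:
  k1 = f(0.800000, -1.474042) = -0.778294
  k2 = f(1.000000, -1.629701) = -1.075603
  u ← -1.474042 + 0.4·(-1.075603) = -1.904283
u(1.2) ≈ -1.9043

-1.9043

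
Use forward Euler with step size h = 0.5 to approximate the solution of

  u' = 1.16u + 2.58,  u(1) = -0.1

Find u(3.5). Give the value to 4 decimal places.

Euler: u_{n+1} = u_n + h·f(s_n, u_n).
s=1.000000, u=-0.100000: f=2.464000 → u ← -0.100000 + 0.5·2.464000 = 1.132000
s=1.500000, u=1.132000: f=3.893120 → u ← 1.132000 + 0.5·3.893120 = 3.078560
s=2.000000, u=3.078560: f=6.151130 → u ← 3.078560 + 0.5·6.151130 = 6.154125
s=2.500000, u=6.154125: f=9.718785 → u ← 6.154125 + 0.5·9.718785 = 11.013517
s=3.000000, u=11.013517: f=15.355680 → u ← 11.013517 + 0.5·15.355680 = 18.691357
u(3.5) ≈ 18.6914

18.6914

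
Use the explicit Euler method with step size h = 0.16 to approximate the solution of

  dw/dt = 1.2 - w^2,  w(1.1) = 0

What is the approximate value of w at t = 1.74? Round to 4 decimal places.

0.6913

Euler: w_{n+1} = w_n + h·f(t_n, w_n).
t=1.100000, w=0.000000: f=1.200000 → w ← 0.000000 + 0.16·1.200000 = 0.192000
t=1.260000, w=0.192000: f=1.163136 → w ← 0.192000 + 0.16·1.163136 = 0.378102
t=1.420000, w=0.378102: f=1.057039 → w ← 0.378102 + 0.16·1.057039 = 0.547228
t=1.580000, w=0.547228: f=0.900542 → w ← 0.547228 + 0.16·0.900542 = 0.691315
w(1.74) ≈ 0.6913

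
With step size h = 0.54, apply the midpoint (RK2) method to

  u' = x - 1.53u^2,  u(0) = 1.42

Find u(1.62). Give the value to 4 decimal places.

1.3209

Midpoint: k1 = f(x_n, u_n); k2 = f(x_n + h/2, u_n + (h/2)·k1); u_{n+1} = u_n + h·k2.
x=0.000000, u=1.420000:
  k1 = f(0.000000, 1.420000) = -3.085092
  k2 = f(0.270000, 0.587025) = -0.257236
  u ← 1.420000 + 0.54·(-0.257236) = 1.281093
x=0.540000, u=1.281093:
  k1 = f(0.540000, 1.281093) = -1.971034
  k2 = f(0.810000, 0.748914) = -0.048134
  u ← 1.281093 + 0.54·(-0.048134) = 1.255101
x=1.080000, u=1.255101:
  k1 = f(1.080000, 1.255101) = -1.330175
  k2 = f(1.350000, 0.895953) = 0.121819
  u ← 1.255101 + 0.54·0.121819 = 1.320883
u(1.62) ≈ 1.3209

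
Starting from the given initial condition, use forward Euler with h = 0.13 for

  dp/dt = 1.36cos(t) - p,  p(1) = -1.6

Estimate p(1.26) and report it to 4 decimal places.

Euler: p_{n+1} = p_n + h·f(t_n, p_n).
t=1.000000, p=-1.600000: f=2.334811 → p ← -1.600000 + 0.13·2.334811 = -1.296475
t=1.130000, p=-1.296475: f=1.876732 → p ← -1.296475 + 0.13·1.876732 = -1.052499
p(1.26) ≈ -1.0525

-1.0525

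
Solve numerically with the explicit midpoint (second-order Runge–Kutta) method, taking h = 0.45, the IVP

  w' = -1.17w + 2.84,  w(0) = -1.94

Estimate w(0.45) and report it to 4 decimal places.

Midpoint: k1 = f(s_n, w_n); k2 = f(s_n + h/2, w_n + (h/2)·k1); w_{n+1} = w_n + h·k2.
s=0.000000, w=-1.940000:
  k1 = f(0.000000, -1.940000) = 5.109800
  k2 = f(0.225000, -0.790295) = 3.764645
  w ← -1.940000 + 0.45·3.764645 = -0.245910
w(0.45) ≈ -0.2459

-0.2459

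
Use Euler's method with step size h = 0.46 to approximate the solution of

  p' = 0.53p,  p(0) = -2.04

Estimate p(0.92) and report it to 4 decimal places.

Euler: p_{n+1} = p_n + h·f(s_n, p_n).
s=0.000000, p=-2.040000: f=-1.081200 → p ← -2.040000 + 0.46·(-1.081200) = -2.537352
s=0.460000, p=-2.537352: f=-1.344797 → p ← -2.537352 + 0.46·(-1.344797) = -3.155958
p(0.92) ≈ -3.1560

-3.1560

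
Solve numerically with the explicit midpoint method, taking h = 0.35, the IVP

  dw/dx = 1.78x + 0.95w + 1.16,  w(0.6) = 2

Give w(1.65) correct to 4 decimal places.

Midpoint: k1 = f(x_n, w_n); k2 = f(x_n + h/2, w_n + (h/2)·k1); w_{n+1} = w_n + h·k2.
x=0.600000, w=2.000000:
  k1 = f(0.600000, 2.000000) = 4.128000
  k2 = f(0.775000, 2.722400) = 5.125780
  w ← 2.000000 + 0.35·5.125780 = 3.794023
x=0.950000, w=3.794023:
  k1 = f(0.950000, 3.794023) = 6.455322
  k2 = f(1.125000, 4.923704) = 7.840019
  w ← 3.794023 + 0.35·7.840019 = 6.538030
x=1.300000, w=6.538030:
  k1 = f(1.300000, 6.538030) = 9.685128
  k2 = f(1.475000, 8.232927) = 11.606781
  w ← 6.538030 + 0.35·11.606781 = 10.600403
w(1.65) ≈ 10.6004

10.6004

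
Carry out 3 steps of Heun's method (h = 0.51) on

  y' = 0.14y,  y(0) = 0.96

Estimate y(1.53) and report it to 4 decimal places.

Heun: k1 = f(t_n, y_n); k2 = f(t_n + h, y_n + h·k1); y_{n+1} = y_n + (h/2)·(k1 + k2).
t=0.000000, y=0.960000:
  k1 = f(0.000000, 0.960000) = 0.134400
  k2 = f(0.510000, 1.028544) = 0.143996
  y ← 0.960000 + (0.51/2)·(0.134400 + 0.143996) = 1.030991
t=0.510000, y=1.030991:
  k1 = f(0.510000, 1.030991) = 0.144339
  k2 = f(1.020000, 1.104604) = 0.154645
  y ← 1.030991 + (0.51/2)·(0.144339 + 0.154645) = 1.107232
t=1.020000, y=1.107232:
  k1 = f(1.020000, 1.107232) = 0.155012
  k2 = f(1.530000, 1.186288) = 0.166080
  y ← 1.107232 + (0.51/2)·(0.155012 + 0.166080) = 1.189110
y(1.53) ≈ 1.1891

1.1891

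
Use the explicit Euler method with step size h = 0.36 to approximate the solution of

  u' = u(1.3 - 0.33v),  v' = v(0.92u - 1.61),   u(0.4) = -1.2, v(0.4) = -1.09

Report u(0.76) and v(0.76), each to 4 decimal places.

-1.9170, -0.0250

Euler on (u,v): u_{n+1} = u_n + h·u', v_{n+1} = v_n + h·v'.
0.400000: (-1.200000, -1.090000); f=(-1.991640, 2.958260) → (-1.916990, -0.025026)
(u(0.76), v(0.76)) ≈ (-1.9170, -0.0250)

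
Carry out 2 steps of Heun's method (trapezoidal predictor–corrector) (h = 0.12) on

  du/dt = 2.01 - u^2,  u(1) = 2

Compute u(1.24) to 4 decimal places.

1.6931

Heun: k1 = f(t_n, u_n); k2 = f(t_n + h, u_n + h·k1); u_{n+1} = u_n + (h/2)·(k1 + k2).
t=1.000000, u=2.000000:
  k1 = f(1.000000, 2.000000) = -1.990000
  k2 = f(1.120000, 1.761200) = -1.091825
  u ← 2.000000 + (0.12/2)·(-1.990000 + (-1.091825)) = 1.815090
t=1.120000, u=1.815090:
  k1 = f(1.120000, 1.815090) = -1.284553
  k2 = f(1.240000, 1.660944) = -0.748735
  u ← 1.815090 + (0.12/2)·(-1.284553 + (-0.748735)) = 1.693093
u(1.24) ≈ 1.6931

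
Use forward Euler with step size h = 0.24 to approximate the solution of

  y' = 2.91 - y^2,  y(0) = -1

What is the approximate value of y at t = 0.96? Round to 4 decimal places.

Euler: y_{n+1} = y_n + h·f(t_n, y_n).
t=0.000000, y=-1.000000: f=1.910000 → y ← -1.000000 + 0.24·1.910000 = -0.541600
t=0.240000, y=-0.541600: f=2.616669 → y ← -0.541600 + 0.24·2.616669 = 0.086401
t=0.480000, y=0.086401: f=2.902535 → y ← 0.086401 + 0.24·2.902535 = 0.783009
t=0.720000, y=0.783009: f=2.296897 → y ← 0.783009 + 0.24·2.296897 = 1.334264
y(0.96) ≈ 1.3343

1.3343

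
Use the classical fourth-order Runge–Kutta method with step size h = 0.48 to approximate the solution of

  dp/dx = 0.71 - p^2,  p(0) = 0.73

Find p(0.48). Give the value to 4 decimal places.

0.7903

RK4: k1 = f(x_n, p_n); k2 = f(x_n + h/2, p_n + (h/2)·k1); k3 = f(x_n + h/2, p_n + (h/2)·k2); k4 = f(x_n + h, p_n + h·k3); p_{n+1} = p_n + (h/6)·(k1 + 2k2 + 2k3 + k4).
x=0.000000, p=0.730000:
  k1 = f(0.000000, 0.730000) = 0.177100
  k2 = f(0.240000, 0.772504) = 0.113238
  k3 = f(0.240000, 0.757177) = 0.136683
  k4 = f(0.480000, 0.795608) = 0.077008
  p ← 0.730000 + (0.48/6)·(k1 + 2k2 + 2k3 + k4) = 0.790316
p(0.48) ≈ 0.7903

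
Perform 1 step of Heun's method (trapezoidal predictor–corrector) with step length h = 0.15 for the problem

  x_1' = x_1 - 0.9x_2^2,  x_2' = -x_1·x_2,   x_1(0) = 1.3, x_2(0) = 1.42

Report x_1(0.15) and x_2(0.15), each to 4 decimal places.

Heun on (x_1,x_2): k1 = f(s_n, state_n); k2 = f(s_n + h, state_n + h·k1); state_{n+1} = state_n + (h/2)·(k1 + k2).
0.000000: (1.300000, 1.420000)
  k1 = (-0.514760, -1.846000)
  predictor → (1.222786, 1.143100)
  k2 = (0.046776, -1.397767)
  → (1.264901, 1.176717)
(x_1(0.15), x_2(0.15)) ≈ (1.2649, 1.1767)

1.2649, 1.1767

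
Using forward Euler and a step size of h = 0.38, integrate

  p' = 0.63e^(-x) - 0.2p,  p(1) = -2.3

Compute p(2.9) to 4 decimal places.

-1.3570

Euler: p_{n+1} = p_n + h·f(x_n, p_n).
x=1.000000, p=-2.300000: f=0.691764 → p ← -2.300000 + 0.38·0.691764 = -2.037130
x=1.380000, p=-2.037130: f=0.565920 → p ← -2.037130 + 0.38·0.565920 = -1.822080
x=1.760000, p=-1.822080: f=0.472804 → p ← -1.822080 + 0.38·0.472804 = -1.642414
x=2.140000, p=-1.642414: f=0.402605 → p ← -1.642414 + 0.38·0.402605 = -1.489424
x=2.520000, p=-1.489424: f=0.348574 → p ← -1.489424 + 0.38·0.348574 = -1.356966
p(2.9) ≈ -1.3570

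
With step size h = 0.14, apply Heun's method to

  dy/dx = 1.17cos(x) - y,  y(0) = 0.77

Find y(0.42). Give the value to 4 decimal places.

0.8929

Heun: k1 = f(x_n, y_n); k2 = f(x_n + h, y_n + h·k1); y_{n+1} = y_n + (h/2)·(k1 + k2).
x=0.000000, y=0.770000:
  k1 = f(0.000000, 0.770000) = 0.400000
  k2 = f(0.140000, 0.826000) = 0.332553
  y ← 0.770000 + (0.14/2)·(0.400000 + 0.332553) = 0.821279
x=0.140000, y=0.821279:
  k1 = f(0.140000, 0.821279) = 0.337274
  k2 = f(0.280000, 0.868497) = 0.255938
  y ← 0.821279 + (0.14/2)·(0.337274 + 0.255938) = 0.862804
x=0.280000, y=0.862804:
  k1 = f(0.280000, 0.862804) = 0.261631
  k2 = f(0.420000, 0.899432) = 0.168882
  y ← 0.862804 + (0.14/2)·(0.261631 + 0.168882) = 0.892939
y(0.42) ≈ 0.8929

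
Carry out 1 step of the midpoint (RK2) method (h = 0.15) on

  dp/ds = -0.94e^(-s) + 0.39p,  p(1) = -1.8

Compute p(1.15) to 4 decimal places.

Midpoint: k1 = f(s_n, p_n); k2 = f(s_n + h/2, p_n + (h/2)·k1); p_{n+1} = p_n + h·k2.
s=1.000000, p=-1.800000:
  k1 = f(1.000000, -1.800000) = -1.047807
  k2 = f(1.075000, -1.878586) = -1.053468
  p ← -1.800000 + 0.15·(-1.053468) = -1.958020
p(1.15) ≈ -1.9580

-1.9580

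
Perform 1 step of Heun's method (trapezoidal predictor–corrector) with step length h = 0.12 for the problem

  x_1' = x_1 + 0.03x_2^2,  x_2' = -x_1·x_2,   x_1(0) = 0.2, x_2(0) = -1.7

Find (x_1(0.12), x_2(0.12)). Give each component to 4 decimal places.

Heun on (x_1,x_2): k1 = f(x_n, state_n); k2 = f(x_n + h, state_n + h·k1); state_{n+1} = state_n + (h/2)·(k1 + k2).
0.000000: (0.200000, -1.700000)
  k1 = (0.286700, 0.340000)
  predictor → (0.234404, -1.659200)
  k2 = (0.316992, 0.388923)
  → (0.236222, -1.656265)
(x_1(0.12), x_2(0.12)) ≈ (0.2362, -1.6563)

0.2362, -1.6563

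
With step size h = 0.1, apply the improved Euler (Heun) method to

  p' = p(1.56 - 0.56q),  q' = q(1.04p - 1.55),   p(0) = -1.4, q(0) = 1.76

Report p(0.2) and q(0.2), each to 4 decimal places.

-1.6531, 0.9562

Heun on (p,q): k1 = f(s_n, state_n); k2 = f(s_n + h, state_n + h·k1); state_{n+1} = state_n + (h/2)·(k1 + k2).
0.000000: (-1.400000, 1.760000)
  k1 = (-0.804160, -5.290560)
  predictor → (-1.480416, 1.230944)
  k2 = (-1.288956, -3.803165)
  → (-1.504656, 1.305314)
0.100000: (-1.504656, 1.305314)
  k1 = (-1.247396, -4.065846)
  predictor → (-1.629395, 0.898729)
  k2 = (-1.721801, -2.915991)
  → (-1.653116, 0.956222)
(p(0.2), q(0.2)) ≈ (-1.6531, 0.9562)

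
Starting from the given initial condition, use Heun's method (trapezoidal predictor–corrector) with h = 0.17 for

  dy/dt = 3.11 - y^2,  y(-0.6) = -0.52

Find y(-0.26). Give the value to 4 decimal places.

0.4918

Heun: k1 = f(t_n, y_n); k2 = f(t_n + h, y_n + h·k1); y_{n+1} = y_n + (h/2)·(k1 + k2).
t=-0.600000, y=-0.520000:
  k1 = f(-0.600000, -0.520000) = 2.839600
  k2 = f(-0.430000, -0.037268) = 3.108611
  y ← -0.520000 + (0.17/2)·(2.839600 + 3.108611) = -0.014402
t=-0.430000, y=-0.014402:
  k1 = f(-0.430000, -0.014402) = 3.109793
  k2 = f(-0.260000, 0.514263) = 2.845534
  y ← -0.014402 + (0.17/2)·(3.109793 + 2.845534) = 0.491801
y(-0.26) ≈ 0.4918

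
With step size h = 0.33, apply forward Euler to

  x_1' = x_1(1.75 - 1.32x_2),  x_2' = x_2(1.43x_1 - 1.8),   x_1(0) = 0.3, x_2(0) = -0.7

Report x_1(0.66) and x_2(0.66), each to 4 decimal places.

Euler on (x_1,x_2): x_1_{n+1} = x_1_n + h·x_1', x_2_{n+1} = x_2_n + h·x_2'.
0.000000: (0.300000, -0.700000); f=(0.802200, 0.959700) → (0.564726, -0.383299)
0.330000: (0.564726, -0.383299); f=(1.273996, 0.380402) → (0.985145, -0.257766)
(x_1(0.66), x_2(0.66)) ≈ (0.9851, -0.2578)

0.9851, -0.2578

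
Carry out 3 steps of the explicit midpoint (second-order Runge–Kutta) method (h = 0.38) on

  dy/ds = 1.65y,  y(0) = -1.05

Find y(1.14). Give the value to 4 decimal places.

Midpoint: k1 = f(s_n, y_n); k2 = f(s_n + h/2, y_n + (h/2)·k1); y_{n+1} = y_n + h·k2.
s=0.000000, y=-1.050000:
  k1 = f(0.000000, -1.050000) = -1.732500
  k2 = f(0.190000, -1.379175) = -2.275639
  y ← -1.050000 + 0.38·(-2.275639) = -1.914743
s=0.380000, y=-1.914743:
  k1 = f(0.380000, -1.914743) = -3.159325
  k2 = f(0.570000, -2.515015) = -4.149774
  y ← -1.914743 + 0.38·(-4.149774) = -3.491657
s=0.760000, y=-3.491657:
  k1 = f(0.760000, -3.491657) = -5.761234
  k2 = f(0.950000, -4.586291) = -7.567381
  y ← -3.491657 + 0.38·(-7.567381) = -6.367261
y(1.14) ≈ -6.3673

-6.3673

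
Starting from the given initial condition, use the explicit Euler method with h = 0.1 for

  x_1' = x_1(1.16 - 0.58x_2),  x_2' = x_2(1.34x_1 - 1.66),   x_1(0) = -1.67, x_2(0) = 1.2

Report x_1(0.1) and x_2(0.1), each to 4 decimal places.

Euler on (x_1,x_2): x_1_{n+1} = x_1_n + h·x_1', x_2_{n+1} = x_2_n + h·x_2'.
0.000000: (-1.670000, 1.200000); f=(-0.774880, -4.677360) → (-1.747488, 0.732264)
(x_1(0.1), x_2(0.1)) ≈ (-1.7475, 0.7323)

-1.7475, 0.7323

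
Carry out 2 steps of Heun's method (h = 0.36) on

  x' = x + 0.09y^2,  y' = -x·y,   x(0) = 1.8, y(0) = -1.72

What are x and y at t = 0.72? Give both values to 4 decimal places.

3.7727, -0.4360

Heun on (x,y): k1 = f(t_n, state_n); k2 = f(t_n + h, state_n + h·k1); state_{n+1} = state_n + (h/2)·(k1 + k2).
0.000000: (1.800000, -1.720000)
  k1 = (2.066256, 3.096000)
  predictor → (2.543852, -0.605440)
  k2 = (2.576842, 1.540150)
  → (2.635758, -0.885493)
0.360000: (2.635758, -0.885493)
  k1 = (2.706327, 2.333945)
  predictor → (3.610035, -0.045273)
  k2 = (3.610220, 0.163436)
  → (3.772736, -0.435964)
(x(0.72), y(0.72)) ≈ (3.7727, -0.4360)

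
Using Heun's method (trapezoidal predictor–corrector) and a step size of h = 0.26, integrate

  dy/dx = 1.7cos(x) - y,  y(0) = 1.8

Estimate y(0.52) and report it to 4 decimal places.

Heun: k1 = f(x_n, y_n); k2 = f(x_n + h, y_n + h·k1); y_{n+1} = y_n + (h/2)·(k1 + k2).
x=0.000000, y=1.800000:
  k1 = f(0.000000, 1.800000) = -0.100000
  k2 = f(0.260000, 1.774000) = -0.131137
  y ← 1.800000 + (0.26/2)·(-0.100000 + (-0.131137)) = 1.769952
x=0.260000, y=1.769952:
  k1 = f(0.260000, 1.769952) = -0.127089
  k2 = f(0.520000, 1.736909) = -0.261616
  y ← 1.769952 + (0.26/2)·(-0.127089 + (-0.261616)) = 1.719420
y(0.52) ≈ 1.7194

1.7194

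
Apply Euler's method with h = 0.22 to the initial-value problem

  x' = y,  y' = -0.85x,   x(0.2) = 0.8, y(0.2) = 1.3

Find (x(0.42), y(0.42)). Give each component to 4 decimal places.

1.0860, 1.1504

Euler on (x,y): x_{n+1} = x_n + h·x', y_{n+1} = y_n + h·y'.
0.200000: (0.800000, 1.300000); f=(1.300000, -0.680000) → (1.086000, 1.150400)
(x(0.42), y(0.42)) ≈ (1.0860, 1.1504)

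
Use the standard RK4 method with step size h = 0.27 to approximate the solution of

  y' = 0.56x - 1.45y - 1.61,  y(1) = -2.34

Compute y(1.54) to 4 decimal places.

-1.3988

RK4: k1 = f(x_n, y_n); k2 = f(x_n + h/2, y_n + (h/2)·k1); k3 = f(x_n + h/2, y_n + (h/2)·k2); k4 = f(x_n + h, y_n + h·k3); y_{n+1} = y_n + (h/6)·(k1 + 2k2 + 2k3 + k4).
x=1.000000, y=-2.340000:
  k1 = f(1.000000, -2.340000) = 2.343000
  k2 = f(1.135000, -2.023695) = 1.959958
  k3 = f(1.135000, -2.075406) = 2.034938
  k4 = f(1.270000, -1.790567) = 1.697522
  y ← -2.340000 + (0.27/6)·(k1 + 2k2 + 2k3 + k4) = -1.798636
x=1.270000, y=-1.798636:
  k1 = f(1.270000, -1.798636) = 1.709222
  k2 = f(1.405000, -1.567891) = 1.450242
  k3 = f(1.405000, -1.602853) = 1.500937
  k4 = f(1.540000, -1.393383) = 1.272805
  y ← -1.798636 + (0.27/6)·(k1 + 2k2 + 2k3 + k4) = -1.398839
y(1.54) ≈ -1.3988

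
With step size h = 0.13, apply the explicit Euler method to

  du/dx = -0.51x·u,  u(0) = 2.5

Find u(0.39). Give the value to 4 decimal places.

2.4357

Euler: u_{n+1} = u_n + h·f(x_n, u_n).
x=0.000000, u=2.500000: f=0.000000 → u ← 2.500000 + 0.13·0.000000 = 2.500000
x=0.130000, u=2.500000: f=-0.165750 → u ← 2.500000 + 0.13·(-0.165750) = 2.478452
x=0.260000, u=2.478452: f=-0.328643 → u ← 2.478452 + 0.13·(-0.328643) = 2.435729
u(0.39) ≈ 2.4357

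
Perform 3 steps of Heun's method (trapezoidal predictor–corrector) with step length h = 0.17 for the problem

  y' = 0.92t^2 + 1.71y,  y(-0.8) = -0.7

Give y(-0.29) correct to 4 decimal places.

-1.3845

Heun: k1 = f(t_n, y_n); k2 = f(t_n + h, y_n + h·k1); y_{n+1} = y_n + (h/2)·(k1 + k2).
t=-0.800000, y=-0.700000:
  k1 = f(-0.800000, -0.700000) = -0.608200
  k2 = f(-0.630000, -0.803394) = -1.008656
  y ← -0.700000 + (0.17/2)·(-0.608200 + (-1.008656)) = -0.837433
t=-0.630000, y=-0.837433:
  k1 = f(-0.630000, -0.837433) = -1.066862
  k2 = f(-0.460000, -1.018799) = -1.547475
  y ← -0.837433 + (0.17/2)·(-1.066862 + (-1.547475)) = -1.059651
t=-0.460000, y=-1.059651:
  k1 = f(-0.460000, -1.059651) = -1.617332
  k2 = f(-0.290000, -1.334598) = -2.204790
  y ← -1.059651 + (0.17/2)·(-1.617332 + (-2.204790)) = -1.384532
y(-0.29) ≈ -1.3845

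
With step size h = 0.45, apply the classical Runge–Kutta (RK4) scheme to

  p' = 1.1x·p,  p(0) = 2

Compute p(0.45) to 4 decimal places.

RK4: k1 = f(x_n, p_n); k2 = f(x_n + h/2, p_n + (h/2)·k1); k3 = f(x_n + h/2, p_n + (h/2)·k2); k4 = f(x_n + h, p_n + h·k3); p_{n+1} = p_n + (h/6)·(k1 + 2k2 + 2k3 + k4).
x=0.000000, p=2.000000:
  k1 = f(0.000000, 2.000000) = 0.000000
  k2 = f(0.225000, 2.000000) = 0.495000
  k3 = f(0.225000, 2.111375) = 0.522565
  k4 = f(0.450000, 2.235154) = 1.106401
  p ← 2.000000 + (0.45/6)·(k1 + 2k2 + 2k3 + k4) = 2.235615
p(0.45) ≈ 2.2356

2.2356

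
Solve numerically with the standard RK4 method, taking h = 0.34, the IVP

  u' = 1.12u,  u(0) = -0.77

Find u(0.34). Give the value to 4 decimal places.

RK4: k1 = f(t_n, u_n); k2 = f(t_n + h/2, u_n + (h/2)·k1); k3 = f(t_n + h/2, u_n + (h/2)·k2); k4 = f(t_n + h, u_n + h·k3); u_{n+1} = u_n + (h/6)·(k1 + 2k2 + 2k3 + k4).
t=0.000000, u=-0.770000:
  k1 = f(0.000000, -0.770000) = -0.862400
  k2 = f(0.170000, -0.916608) = -1.026601
  k3 = f(0.170000, -0.944522) = -1.057865
  k4 = f(0.340000, -1.129674) = -1.265235
  u ← -0.770000 + (0.34/6)·(k1 + 2k2 + 2k3 + k4) = -1.126805
u(0.34) ≈ -1.1268

-1.1268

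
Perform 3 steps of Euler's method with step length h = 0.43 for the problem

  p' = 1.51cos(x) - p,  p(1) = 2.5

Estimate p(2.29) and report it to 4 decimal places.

0.4437

Euler: p_{n+1} = p_n + h·f(x_n, p_n).
x=1.000000, p=2.500000: f=-1.684144 → p ← 2.500000 + 0.43·(-1.684144) = 1.775818
x=1.430000, p=1.775818: f=-1.563918 → p ← 1.775818 + 0.43·(-1.563918) = 1.103334
x=1.860000, p=1.103334: f=-1.533969 → p ← 1.103334 + 0.43·(-1.533969) = 0.443727
p(2.29) ≈ 0.4437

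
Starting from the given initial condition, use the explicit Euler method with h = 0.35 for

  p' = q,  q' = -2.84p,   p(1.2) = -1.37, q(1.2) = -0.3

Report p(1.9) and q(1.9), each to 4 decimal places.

Euler on (p,q): p_{n+1} = p_n + h·p', q_{n+1} = q_n + h·q'.
1.200000: (-1.370000, -0.300000); f=(-0.300000, 3.890800) → (-1.475000, 1.061780)
1.550000: (-1.475000, 1.061780); f=(1.061780, 4.189000) → (-1.103377, 2.527930)
(p(1.9), q(1.9)) ≈ (-1.1034, 2.5279)

-1.1034, 2.5279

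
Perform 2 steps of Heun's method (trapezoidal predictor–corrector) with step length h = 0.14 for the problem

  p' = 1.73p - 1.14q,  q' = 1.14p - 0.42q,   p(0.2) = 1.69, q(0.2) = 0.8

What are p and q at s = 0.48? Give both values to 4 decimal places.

2.3215, 1.3125

Heun on (p,q): k1 = f(s_n, state_n); k2 = f(s_n + h, state_n + h·k1); state_{n+1} = state_n + (h/2)·(k1 + k2).
0.200000: (1.690000, 0.800000)
  k1 = (2.011700, 1.590600)
  predictor → (1.971638, 1.022684)
  k2 = (2.245074, 1.818140)
  → (1.987974, 1.038612)
0.340000: (1.987974, 1.038612)
  k1 = (2.255178, 1.830074)
  predictor → (2.303699, 1.294822)
  k2 = (2.509302, 2.082392)
  → (2.321488, 1.312484)
(p(0.48), q(0.48)) ≈ (2.3215, 1.3125)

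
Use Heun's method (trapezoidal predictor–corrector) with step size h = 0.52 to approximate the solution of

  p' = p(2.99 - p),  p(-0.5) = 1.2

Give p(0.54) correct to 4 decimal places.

2.5455

Heun: k1 = f(x_n, p_n); k2 = f(x_n + h, p_n + h·k1); p_{n+1} = p_n + (h/2)·(k1 + k2).
x=-0.500000, p=1.200000:
  k1 = f(-0.500000, 1.200000) = 2.148000
  k2 = f(0.020000, 2.316960) = 1.559407
  p ← 1.200000 + (0.52/2)·(2.148000 + 1.559407) = 2.163926
x=0.020000, p=2.163926:
  k1 = f(0.020000, 2.163926) = 1.787563
  k2 = f(0.540000, 3.093459) = -0.320045
  p ← 2.163926 + (0.52/2)·(1.787563 + (-0.320045)) = 2.545480
p(0.54) ≈ 2.5455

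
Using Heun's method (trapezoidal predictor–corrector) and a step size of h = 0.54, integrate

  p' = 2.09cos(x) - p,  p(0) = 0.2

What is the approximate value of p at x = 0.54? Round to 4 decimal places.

Heun: k1 = f(x_n, p_n); k2 = f(x_n + h, p_n + h·k1); p_{n+1} = p_n + (h/2)·(k1 + k2).
x=0.000000, p=0.200000:
  k1 = f(0.000000, 0.200000) = 1.890000
  k2 = f(0.540000, 1.220600) = 0.572011
  p ← 0.200000 + (0.54/2)·(1.890000 + 0.572011) = 0.864743
p(0.54) ≈ 0.8647

0.8647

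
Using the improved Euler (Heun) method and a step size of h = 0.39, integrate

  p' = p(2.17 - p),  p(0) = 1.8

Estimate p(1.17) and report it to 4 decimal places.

Heun: k1 = f(x_n, p_n); k2 = f(x_n + h, p_n + h·k1); p_{n+1} = p_n + (h/2)·(k1 + k2).
x=0.000000, p=1.800000:
  k1 = f(0.000000, 1.800000) = 0.666000
  k2 = f(0.390000, 2.059740) = 0.227107
  p ← 1.800000 + (0.39/2)·(0.666000 + 0.227107) = 1.974156
x=0.390000, p=1.974156:
  k1 = f(0.390000, 1.974156) = 0.386627
  k2 = f(0.780000, 2.124940) = 0.095749
  p ← 1.974156 + (0.39/2)·(0.386627 + 0.095749) = 2.068219
x=0.780000, p=2.068219:
  k1 = f(0.780000, 2.068219) = 0.210505
  k2 = f(1.170000, 2.150316) = 0.042327
  p ← 2.068219 + (0.39/2)·(0.210505 + 0.042327) = 2.117521
p(1.17) ≈ 2.1175

2.1175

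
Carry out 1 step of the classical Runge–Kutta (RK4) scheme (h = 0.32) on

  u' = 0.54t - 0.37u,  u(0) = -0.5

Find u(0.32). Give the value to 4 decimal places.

RK4: k1 = f(t_n, u_n); k2 = f(t_n + h/2, u_n + (h/2)·k1); k3 = f(t_n + h/2, u_n + (h/2)·k2); k4 = f(t_n + h, u_n + h·k3); u_{n+1} = u_n + (h/6)·(k1 + 2k2 + 2k3 + k4).
t=0.000000, u=-0.500000:
  k1 = f(0.000000, -0.500000) = 0.185000
  k2 = f(0.160000, -0.470400) = 0.260448
  k3 = f(0.160000, -0.458328) = 0.255981
  k4 = f(0.320000, -0.418086) = 0.327492
  u ← -0.500000 + (0.32/6)·(k1 + 2k2 + 2k3 + k4) = -0.417581
u(0.32) ≈ -0.4176

-0.4176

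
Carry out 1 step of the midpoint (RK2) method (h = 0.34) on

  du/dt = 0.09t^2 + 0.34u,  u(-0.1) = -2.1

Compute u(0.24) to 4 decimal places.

Midpoint: k1 = f(t_n, u_n); k2 = f(t_n + h/2, u_n + (h/2)·k1); u_{n+1} = u_n + h·k2.
t=-0.100000, u=-2.100000:
  k1 = f(-0.100000, -2.100000) = -0.713100
  k2 = f(0.070000, -2.221227) = -0.754776
  u ← -2.100000 + 0.34·(-0.754776) = -2.356624
u(0.24) ≈ -2.3566

-2.3566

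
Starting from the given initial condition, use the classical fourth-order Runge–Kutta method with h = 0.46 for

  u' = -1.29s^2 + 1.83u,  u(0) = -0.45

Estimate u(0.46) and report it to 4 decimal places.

-1.0949

RK4: k1 = f(s_n, u_n); k2 = f(s_n + h/2, u_n + (h/2)·k1); k3 = f(s_n + h/2, u_n + (h/2)·k2); k4 = f(s_n + h, u_n + h·k3); u_{n+1} = u_n + (h/6)·(k1 + 2k2 + 2k3 + k4).
s=0.000000, u=-0.450000:
  k1 = f(0.000000, -0.450000) = -0.823500
  k2 = f(0.230000, -0.639405) = -1.238352
  k3 = f(0.230000, -0.734821) = -1.412963
  k4 = f(0.460000, -1.099963) = -2.285897
  u ← -0.450000 + (0.46/6)·(k1 + 2k2 + 2k3 + k4) = -1.094922
u(0.46) ≈ -1.0949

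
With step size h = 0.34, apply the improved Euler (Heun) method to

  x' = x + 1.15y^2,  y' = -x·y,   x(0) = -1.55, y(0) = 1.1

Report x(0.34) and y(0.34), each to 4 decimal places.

Heun on (x,y): k1 = f(t_n, state_n); k2 = f(t_n + h, state_n + h·k1); state_{n+1} = state_n + (h/2)·(k1 + k2).
0.000000: (-1.550000, 1.100000)
  k1 = (-0.158500, 1.705000)
  predictor → (-1.603890, 1.679700)
  k2 = (1.640711, 2.694054)
  → (-1.298024, 1.847839)
(x(0.34), y(0.34)) ≈ (-1.2980, 1.8478)

-1.2980, 1.8478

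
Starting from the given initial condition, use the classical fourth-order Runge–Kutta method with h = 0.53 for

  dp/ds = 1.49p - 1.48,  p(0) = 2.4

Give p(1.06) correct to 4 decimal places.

7.8005

RK4: k1 = f(s_n, p_n); k2 = f(s_n + h/2, p_n + (h/2)·k1); k3 = f(s_n + h/2, p_n + (h/2)·k2); k4 = f(s_n + h, p_n + h·k3); p_{n+1} = p_n + (h/6)·(k1 + 2k2 + 2k3 + k4).
s=0.000000, p=2.400000:
  k1 = f(0.000000, 2.400000) = 2.096000
  k2 = f(0.265000, 2.955440) = 2.923606
  k3 = f(0.265000, 3.174755) = 3.250386
  k4 = f(0.530000, 4.122704) = 4.662830
  p ← 2.400000 + (0.53/6)·(k1 + 2k2 + 2k3 + k4) = 4.087768
s=0.530000, p=4.087768:
  k1 = f(0.530000, 4.087768) = 4.610775
  k2 = f(0.795000, 5.309624) = 6.431339
  k3 = f(0.795000, 5.792073) = 7.150189
  k4 = f(1.060000, 7.877369) = 10.257279
  p ← 4.087768 + (0.53/6)·(k1 + 2k2 + 2k3 + k4) = 7.800517
p(1.06) ≈ 7.8005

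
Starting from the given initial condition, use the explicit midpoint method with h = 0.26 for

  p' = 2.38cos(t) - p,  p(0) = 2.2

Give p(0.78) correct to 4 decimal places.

Midpoint: k1 = f(t_n, p_n); k2 = f(t_n + h/2, p_n + (h/2)·k1); p_{n+1} = p_n + h·k2.
t=0.000000, p=2.200000:
  k1 = f(0.000000, 2.200000) = 0.180000
  k2 = f(0.130000, 2.223400) = 0.136517
  p ← 2.200000 + 0.26·0.136517 = 2.235494
t=0.260000, p=2.235494:
  k1 = f(0.260000, 2.235494) = 0.064514
  k2 = f(0.390000, 2.243881) = -0.042598
  p ← 2.235494 + 0.26·(-0.042598) = 2.224419
t=0.520000, p=2.224419:
  k1 = f(0.520000, 2.224419) = -0.159009
  k2 = f(0.650000, 2.203748) = -0.309068
  p ← 2.224419 + 0.26·(-0.309068) = 2.144061
p(0.78) ≈ 2.1441

2.1441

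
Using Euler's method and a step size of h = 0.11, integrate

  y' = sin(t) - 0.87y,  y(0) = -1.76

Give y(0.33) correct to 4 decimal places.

-1.2666

Euler: y_{n+1} = y_n + h·f(t_n, y_n).
t=0.000000, y=-1.760000: f=1.531200 → y ← -1.760000 + 0.11·1.531200 = -1.591568
t=0.110000, y=-1.591568: f=1.494442 → y ← -1.591568 + 0.11·1.494442 = -1.427179
t=0.220000, y=-1.427179: f=1.459876 → y ← -1.427179 + 0.11·1.459876 = -1.266593
y(0.33) ≈ -1.2666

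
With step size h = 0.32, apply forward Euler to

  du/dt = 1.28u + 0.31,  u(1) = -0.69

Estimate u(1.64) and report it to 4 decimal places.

-1.1320

Euler: u_{n+1} = u_n + h·f(t_n, u_n).
t=1.000000, u=-0.690000: f=-0.573200 → u ← -0.690000 + 0.32·(-0.573200) = -0.873424
t=1.320000, u=-0.873424: f=-0.807983 → u ← -0.873424 + 0.32·(-0.807983) = -1.131978
u(1.64) ≈ -1.1320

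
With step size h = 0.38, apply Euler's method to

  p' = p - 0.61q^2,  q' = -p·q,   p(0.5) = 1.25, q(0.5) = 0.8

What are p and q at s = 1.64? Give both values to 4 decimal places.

2.9396, 0.0318

Euler on (p,q): p_{n+1} = p_n + h·p', q_{n+1} = q_n + h·q'.
0.500000: (1.250000, 0.800000); f=(0.859600, -1.000000) → (1.576648, 0.420000)
0.880000: (1.576648, 0.420000); f=(1.469044, -0.662192) → (2.134885, 0.168367)
1.260000: (2.134885, 0.168367); f=(2.117593, -0.359444) → (2.939570, 0.031778)
(p(1.64), q(1.64)) ≈ (2.9396, 0.0318)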